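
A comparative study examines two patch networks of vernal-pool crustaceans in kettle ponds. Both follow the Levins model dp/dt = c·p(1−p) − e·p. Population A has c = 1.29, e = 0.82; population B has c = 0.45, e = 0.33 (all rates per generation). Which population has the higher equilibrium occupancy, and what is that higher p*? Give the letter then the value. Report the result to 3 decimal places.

A: p*_A = 1 − 0.82/1.29 = 0.3643.
B: p*_B = 1 − 0.33/0.45 = 0.2667.
A is higher at 0.3643.

A, 0.364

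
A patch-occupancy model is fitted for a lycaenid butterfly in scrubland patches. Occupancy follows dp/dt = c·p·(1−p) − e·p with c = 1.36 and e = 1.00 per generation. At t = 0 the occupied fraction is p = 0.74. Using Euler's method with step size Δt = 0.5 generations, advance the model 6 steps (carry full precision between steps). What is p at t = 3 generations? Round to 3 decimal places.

Update rule: p ← p + [c·p·(1−p) − e·p]·Δt with Δt = 0.5.
t = 0.5: p = 0.74000 + (-0.23917) = 0.50083
t = 1: p = 0.50083 + (-0.08042) = 0.42042
t = 1.5: p = 0.42042 + (-0.04451) = 0.37590
t = 2: p = 0.37590 + (-0.02842) = 0.34748
t = 2.5: p = 0.34748 + (-0.01956) = 0.32792
t = 3: p = 0.32792 + (-0.01410) = 0.31382

0.314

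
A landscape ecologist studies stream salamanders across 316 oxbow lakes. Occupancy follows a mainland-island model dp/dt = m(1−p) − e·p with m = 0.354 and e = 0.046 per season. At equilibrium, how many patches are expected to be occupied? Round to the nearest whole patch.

p* = m/(m+e) = 0.354/0.4000 = 0.8850.
Expected occupied patches = N × p* = 316 × 0.8850 = 279.66 ≈ 280.

280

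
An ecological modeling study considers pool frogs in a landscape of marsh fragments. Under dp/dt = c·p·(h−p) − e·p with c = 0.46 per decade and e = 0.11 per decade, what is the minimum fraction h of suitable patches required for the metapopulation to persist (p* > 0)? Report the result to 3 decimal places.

0.239

p* = h − e/c is positive only when h > e/c.
h_min = e/c = 0.11/0.46 = 0.2391.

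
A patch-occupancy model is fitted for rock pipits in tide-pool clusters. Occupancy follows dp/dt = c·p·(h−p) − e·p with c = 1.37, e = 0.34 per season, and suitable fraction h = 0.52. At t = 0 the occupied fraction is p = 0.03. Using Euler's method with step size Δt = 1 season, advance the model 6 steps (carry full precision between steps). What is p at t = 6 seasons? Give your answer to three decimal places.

Update rule: p ← p + [c·p·(h−p) − e·p]·Δt with Δt = 1.
  1  |  dp/dt·Δt = +0.009939  |  p_1 = 0.039939
  2  |  dp/dt·Δt = +0.012688  |  p_2 = 0.052627
  3  |  dp/dt·Δt = +0.015804  |  p_3 = 0.068431
  4  |  dp/dt·Δt = +0.019068  |  p_4 = 0.087499
  5  |  dp/dt·Δt = +0.022096  |  p_5 = 0.109595
  6  |  dp/dt·Δt = +0.024358  |  p_6 = 0.133953

0.134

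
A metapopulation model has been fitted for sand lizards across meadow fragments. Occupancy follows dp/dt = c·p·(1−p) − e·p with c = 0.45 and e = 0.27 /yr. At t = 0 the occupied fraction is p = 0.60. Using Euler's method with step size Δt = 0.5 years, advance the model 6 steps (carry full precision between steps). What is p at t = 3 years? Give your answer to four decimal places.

0.4911

Update rule: p ← p + [c·p·(1−p) − e·p]·Δt with Δt = 0.5.
  1  |  dp/dt·Δt = -0.027000  |  p_1 = 0.573000
  2  |  dp/dt·Δt = -0.022304  |  p_2 = 0.550696
  3  |  dp/dt·Δt = -0.018672  |  p_3 = 0.532024
  4  |  dp/dt·Δt = -0.015804  |  p_4 = 0.516220
  5  |  dp/dt·Δt = -0.013499  |  p_5 = 0.502721
  6  |  dp/dt·Δt = -0.011619  |  p_6 = 0.491102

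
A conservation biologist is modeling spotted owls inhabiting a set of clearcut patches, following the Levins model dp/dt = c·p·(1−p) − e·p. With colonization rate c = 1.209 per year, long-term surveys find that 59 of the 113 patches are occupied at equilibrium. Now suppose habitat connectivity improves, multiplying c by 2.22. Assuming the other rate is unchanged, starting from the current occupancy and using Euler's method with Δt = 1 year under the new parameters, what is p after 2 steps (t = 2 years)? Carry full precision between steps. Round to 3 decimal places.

0.638

Observed p* = 59/113 = 0.52212.
Balance c(1−p*) = e gives e = 1.209×(1 − 0.52212) = 0.57775.
Starting from p₀ = 0.52212; update p ← p + (dp/dt)·Δt with the new parameters.
  1  |  dp/dt·Δt = +0.368023  |  p_1 = 0.890147
  2  |  dp/dt·Δt = -0.251830  |  p_2 = 0.638317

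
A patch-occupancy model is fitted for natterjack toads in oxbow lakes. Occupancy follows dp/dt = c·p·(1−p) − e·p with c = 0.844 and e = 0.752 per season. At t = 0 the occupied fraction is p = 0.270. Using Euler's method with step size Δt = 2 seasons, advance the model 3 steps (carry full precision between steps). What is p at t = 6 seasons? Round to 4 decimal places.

0.1510

Update rule: p ← p + [c·p·(1−p) − e·p]·Δt with Δt = 2.
p: 0.27000 → 0.19662  (Δp = -0.07338)
p: 0.19662 → 0.16754  (Δp = -0.02908)
p: 0.16754 → 0.15099  (Δp = -0.01656)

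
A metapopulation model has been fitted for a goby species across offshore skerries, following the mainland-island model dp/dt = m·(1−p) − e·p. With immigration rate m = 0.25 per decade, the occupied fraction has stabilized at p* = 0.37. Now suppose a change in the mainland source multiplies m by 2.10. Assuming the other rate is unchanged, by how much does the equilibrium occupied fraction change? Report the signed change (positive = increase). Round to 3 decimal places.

0.182

Balance m(1−p*) = e·p* gives e = m(1−p*)/p* = 0.25×0.63000/0.37000 = 0.42568.
New p* = m/(m+e) = 0.52500/(0.52500+0.42568) = 0.55224.
Δp* = 0.55224 − 0.37000 = +0.18224.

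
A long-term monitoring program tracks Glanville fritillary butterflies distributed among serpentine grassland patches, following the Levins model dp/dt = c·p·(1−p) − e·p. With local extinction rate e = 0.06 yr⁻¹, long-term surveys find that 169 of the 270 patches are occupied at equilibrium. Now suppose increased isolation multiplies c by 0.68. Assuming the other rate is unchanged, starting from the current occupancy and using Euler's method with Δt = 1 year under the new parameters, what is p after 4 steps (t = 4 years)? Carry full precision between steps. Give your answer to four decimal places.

0.5836

Observed p* = 169/270 = 0.62593.
Balance c(1−p*) = e gives c = e/(1 − 0.62593) = 0.06/0.37407 = 0.16040.
Starting from p₀ = 0.62593; update p ← p + (dp/dt)·Δt with the new parameters.
t = 1: p = 0.62593 + (-0.01202) = 0.61391
t = 2: p = 0.61391 + (-0.01098) = 0.60293
t = 3: p = 0.60293 + (-0.01006) = 0.59286
t = 4: p = 0.59286 + (-0.00924) = 0.58362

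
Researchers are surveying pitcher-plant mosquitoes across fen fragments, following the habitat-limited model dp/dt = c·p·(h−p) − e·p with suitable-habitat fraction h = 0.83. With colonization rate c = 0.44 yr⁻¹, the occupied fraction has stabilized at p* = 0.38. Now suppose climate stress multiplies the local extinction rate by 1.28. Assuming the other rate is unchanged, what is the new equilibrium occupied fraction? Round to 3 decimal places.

0.254

Balance c(h−p*) = e gives e = 0.44×(0.83 − 0.38000) = 0.19800.
New p* = 0.83 − e/c = 0.83 − 0.25344/0.44000 = 0.25400.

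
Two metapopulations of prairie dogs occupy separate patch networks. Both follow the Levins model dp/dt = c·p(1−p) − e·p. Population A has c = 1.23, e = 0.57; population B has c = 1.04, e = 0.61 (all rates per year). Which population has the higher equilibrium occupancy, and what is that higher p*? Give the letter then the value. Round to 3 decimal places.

A: p*_A = 1 − 0.57/1.23 = 0.5366.
B: p*_B = 1 − 0.61/1.04 = 0.4135.
A is higher at 0.5366.

A, 0.537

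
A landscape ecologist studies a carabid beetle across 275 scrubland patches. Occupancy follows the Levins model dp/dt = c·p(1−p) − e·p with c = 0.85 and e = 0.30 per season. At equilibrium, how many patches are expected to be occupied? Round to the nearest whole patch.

p* = 1 − e/c = 1 − 0.30/0.85 = 0.6471.
Expected occupied patches = N × p* = 275 × 0.6471 = 177.94 ≈ 178.

178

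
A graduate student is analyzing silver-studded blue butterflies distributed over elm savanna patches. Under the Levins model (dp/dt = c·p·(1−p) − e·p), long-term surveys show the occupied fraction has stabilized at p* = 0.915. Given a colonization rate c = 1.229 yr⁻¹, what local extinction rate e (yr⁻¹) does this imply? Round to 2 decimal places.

0.10

At equilibrium c(1−p*) = e.
e = 1.229 × (1 − 0.915) = 1.229 × 0.0850 = 0.1045.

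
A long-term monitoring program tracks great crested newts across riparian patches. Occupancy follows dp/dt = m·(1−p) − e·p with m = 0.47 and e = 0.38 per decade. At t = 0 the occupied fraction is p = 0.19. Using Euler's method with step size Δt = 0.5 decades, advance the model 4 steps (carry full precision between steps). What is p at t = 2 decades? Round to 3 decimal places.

Update rule: p ← p + [m·(1−p) − e·p]·Δt with Δt = 0.5.
step 1: Δp = +0.15425, p = 0.34425
step 2: Δp = +0.08869, p = 0.43294
step 3: Δp = +0.05100, p = 0.48394
step 4: Δp = +0.02932, p = 0.51327

0.513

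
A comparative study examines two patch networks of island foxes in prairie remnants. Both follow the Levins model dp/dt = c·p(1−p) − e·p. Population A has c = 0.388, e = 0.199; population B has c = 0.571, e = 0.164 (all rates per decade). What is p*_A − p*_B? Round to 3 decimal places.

-0.226

A: p*_A = 1 − 0.199/0.388 = 0.4871.
B: p*_B = 1 − 0.164/0.571 = 0.7128.
p*_A − p*_B = 0.4871 − 0.7128 = -0.2257.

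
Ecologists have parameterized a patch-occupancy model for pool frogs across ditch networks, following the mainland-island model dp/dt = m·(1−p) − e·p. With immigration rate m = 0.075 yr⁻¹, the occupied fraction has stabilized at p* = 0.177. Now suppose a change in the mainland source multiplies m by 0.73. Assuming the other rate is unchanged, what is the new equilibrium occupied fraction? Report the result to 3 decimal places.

0.136

Balance m(1−p*) = e·p* gives e = m(1−p*)/p* = 0.075×0.82300/0.17700 = 0.34873.
New p* = m/(m+e) = 0.05475/(0.05475+0.34873) = 0.13569.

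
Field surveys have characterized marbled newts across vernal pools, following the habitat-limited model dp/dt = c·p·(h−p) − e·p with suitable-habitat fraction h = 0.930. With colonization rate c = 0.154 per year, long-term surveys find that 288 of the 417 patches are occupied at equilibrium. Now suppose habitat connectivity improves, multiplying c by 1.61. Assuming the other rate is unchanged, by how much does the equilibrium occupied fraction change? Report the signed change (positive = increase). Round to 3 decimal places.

0.091

Observed p* = 288/417 = 0.69065.
Balance c(h−p*) = e gives e = 0.154×(0.93 − 0.69065) = 0.03686.
New p* = 0.93 − e/c = 0.93 − 0.03686/0.24794 = 0.78134.
Δp* = 0.78134 − 0.69065 = +0.09069.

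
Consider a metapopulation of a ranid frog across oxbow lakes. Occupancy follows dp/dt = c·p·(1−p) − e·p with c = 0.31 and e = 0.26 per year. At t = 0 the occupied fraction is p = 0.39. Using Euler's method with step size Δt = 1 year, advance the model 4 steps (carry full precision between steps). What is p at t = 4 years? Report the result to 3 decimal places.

Update rule: p ← p + [c·p·(1−p) − e·p]·Δt with Δt = 1.
p: 0.39000 → 0.36235  (Δp = -0.02765)
p: 0.36235 → 0.33976  (Δp = -0.02258)
p: 0.33976 → 0.32097  (Δp = -0.01880)
p: 0.32097 → 0.30508  (Δp = -0.01589)

0.305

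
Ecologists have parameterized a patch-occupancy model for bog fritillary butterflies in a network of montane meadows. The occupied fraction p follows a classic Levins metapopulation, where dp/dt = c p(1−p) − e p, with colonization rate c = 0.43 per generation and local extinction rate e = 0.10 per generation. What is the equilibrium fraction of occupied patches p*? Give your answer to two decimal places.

At equilibrium, colonization balances extinction: c·p*·(1−p*) = e·p*.
So p* = 1 − e/c = 1 − 0.10/0.43 = 1 − 0.2326 = 0.7674.

0.77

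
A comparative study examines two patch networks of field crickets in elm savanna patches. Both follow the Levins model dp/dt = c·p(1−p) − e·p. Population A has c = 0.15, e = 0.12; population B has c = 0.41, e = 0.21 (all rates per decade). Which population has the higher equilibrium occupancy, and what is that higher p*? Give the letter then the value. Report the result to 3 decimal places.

A: p*_A = 1 − 0.12/0.15 = 0.2000.
B: p*_B = 1 − 0.21/0.41 = 0.4878.
B is higher at 0.4878.

B, 0.488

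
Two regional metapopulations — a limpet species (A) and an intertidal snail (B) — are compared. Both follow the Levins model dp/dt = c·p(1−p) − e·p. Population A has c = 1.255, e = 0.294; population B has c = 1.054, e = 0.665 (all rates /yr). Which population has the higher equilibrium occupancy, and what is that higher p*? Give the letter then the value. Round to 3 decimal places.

A: p*_A = 1 − 0.294/1.255 = 0.7657.
B: p*_B = 1 − 0.665/1.054 = 0.3691.
A is higher at 0.7657.

A, 0.766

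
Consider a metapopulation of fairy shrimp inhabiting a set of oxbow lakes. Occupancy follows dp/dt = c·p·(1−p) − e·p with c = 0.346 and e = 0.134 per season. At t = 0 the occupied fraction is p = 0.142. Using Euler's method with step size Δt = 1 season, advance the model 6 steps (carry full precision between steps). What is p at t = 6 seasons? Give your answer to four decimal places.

0.3119

Update rule: p ← p + [c·p·(1−p) − e·p]·Δt with Δt = 1.
p: 0.14200 → 0.16513  (Δp = +0.02313)
p: 0.16513 → 0.19070  (Δp = +0.02557)
p: 0.19070 → 0.21855  (Δp = +0.02785)
p: 0.21855 → 0.24835  (Δp = +0.02981)
p: 0.24835 → 0.27966  (Δp = +0.03131)
p: 0.27966 → 0.31189  (Δp = +0.03223)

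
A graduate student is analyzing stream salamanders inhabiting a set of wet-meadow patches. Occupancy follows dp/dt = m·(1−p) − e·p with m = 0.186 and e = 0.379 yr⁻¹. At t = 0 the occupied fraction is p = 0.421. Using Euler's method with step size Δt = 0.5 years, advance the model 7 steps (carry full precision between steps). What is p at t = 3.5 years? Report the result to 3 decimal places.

Update rule: p ← p + [m·(1−p) − e·p]·Δt with Δt = 0.5.
step 1: Δp = -0.02593, p = 0.39507
step 2: Δp = -0.01861, p = 0.37646
step 3: Δp = -0.01335, p = 0.36311
step 4: Δp = -0.00958, p = 0.35353
step 5: Δp = -0.00687, p = 0.34666
step 6: Δp = -0.00493, p = 0.34173
step 7: Δp = -0.00354, p = 0.33819

0.338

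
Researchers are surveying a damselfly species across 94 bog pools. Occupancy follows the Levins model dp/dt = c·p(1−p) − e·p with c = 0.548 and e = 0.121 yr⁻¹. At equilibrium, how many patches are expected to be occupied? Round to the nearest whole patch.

p* = 1 − e/c = 1 − 0.121/0.548 = 0.7792.
Expected occupied patches = N × p* = 94 × 0.7792 = 73.24 ≈ 73.

73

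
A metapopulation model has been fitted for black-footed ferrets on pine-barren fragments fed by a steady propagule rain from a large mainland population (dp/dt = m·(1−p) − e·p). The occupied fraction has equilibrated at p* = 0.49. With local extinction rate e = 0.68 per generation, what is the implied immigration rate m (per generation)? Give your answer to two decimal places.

At equilibrium m(1−p*) = e·p*, so m = e·p*/(1−p*).
m = 0.68 × 0.49 / 0.5100 = 0.3332/0.5100 = 0.6533.

0.65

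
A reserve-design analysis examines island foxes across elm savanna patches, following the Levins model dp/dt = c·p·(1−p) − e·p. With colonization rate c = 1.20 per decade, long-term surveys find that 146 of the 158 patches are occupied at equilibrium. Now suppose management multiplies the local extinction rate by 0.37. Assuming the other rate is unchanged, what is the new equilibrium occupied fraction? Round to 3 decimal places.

Observed p* = 146/158 = 0.92405.
Balance c(1−p*) = e gives e = 1.20×(1 − 0.92405) = 0.09114.
New p* = 1 − e/c = 1 − 0.03372/1.20000 = 0.97190.

0.972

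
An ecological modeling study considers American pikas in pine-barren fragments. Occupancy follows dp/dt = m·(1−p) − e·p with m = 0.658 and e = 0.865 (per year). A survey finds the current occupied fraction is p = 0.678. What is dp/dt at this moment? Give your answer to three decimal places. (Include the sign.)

Colonization term: m·(1−p) = 0.658×0.3220 = 0.21188.
Extinction term: e·p = 0.58647.
dp/dt = 0.21188 − 0.58647 = -0.37459.

-0.375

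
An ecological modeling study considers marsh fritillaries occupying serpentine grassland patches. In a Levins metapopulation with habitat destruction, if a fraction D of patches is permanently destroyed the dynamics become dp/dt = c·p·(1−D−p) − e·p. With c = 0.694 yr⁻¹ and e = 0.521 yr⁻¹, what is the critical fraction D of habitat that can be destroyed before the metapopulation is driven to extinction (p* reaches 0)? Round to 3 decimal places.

0.249

The nontrivial equilibrium is p* = (1−D) − e/c; extinction occurs when this hits zero.
So D_crit = 1 − e/c = 1 − 0.521/0.694 = 1 − 0.7507 = 0.2493.
Note this equals the original equilibrium occupancy — the Levins extinction-debt result.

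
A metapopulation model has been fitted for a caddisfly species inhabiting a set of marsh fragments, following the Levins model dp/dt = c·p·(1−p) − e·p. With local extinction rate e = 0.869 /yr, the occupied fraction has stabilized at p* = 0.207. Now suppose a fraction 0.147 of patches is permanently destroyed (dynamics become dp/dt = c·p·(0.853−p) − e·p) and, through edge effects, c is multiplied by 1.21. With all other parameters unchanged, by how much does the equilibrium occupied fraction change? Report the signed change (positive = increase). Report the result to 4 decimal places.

Balance c(1−p*) = e gives c = e/(1 − 0.20700) = 0.869/0.79300 = 1.09584.
New p* = 0.853 − e/c = 0.853 − 0.86900/1.32597 = 0.19763.
Δp* = 0.19763 − 0.20700 = -0.00937.

-0.0094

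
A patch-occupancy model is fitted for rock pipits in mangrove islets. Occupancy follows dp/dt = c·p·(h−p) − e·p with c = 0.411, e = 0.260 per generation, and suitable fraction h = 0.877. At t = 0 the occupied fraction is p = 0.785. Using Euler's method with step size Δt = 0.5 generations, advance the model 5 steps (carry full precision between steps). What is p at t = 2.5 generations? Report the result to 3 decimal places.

Update rule: p ← p + [c·p·(h−p) − e·p]·Δt with Δt = 0.5.
  1  |  dp/dt·Δt = -0.087209  |  p_1 = 0.697791
  2  |  dp/dt·Δt = -0.065015  |  p_2 = 0.632776
  3  |  dp/dt·Δt = -0.050503  |  p_3 = 0.582273
  4  |  dp/dt·Δt = -0.040429  |  p_4 = 0.541844
  5  |  dp/dt·Δt = -0.033120  |  p_5 = 0.508723

0.509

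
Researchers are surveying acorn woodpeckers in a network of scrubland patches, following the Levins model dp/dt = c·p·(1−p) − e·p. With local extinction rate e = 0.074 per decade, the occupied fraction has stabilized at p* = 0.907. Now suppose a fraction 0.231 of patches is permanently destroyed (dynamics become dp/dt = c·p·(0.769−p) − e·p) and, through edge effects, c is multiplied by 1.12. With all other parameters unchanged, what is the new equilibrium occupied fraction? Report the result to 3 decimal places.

0.686

Balance c(1−p*) = e gives c = e/(1 − 0.90700) = 0.074/0.09300 = 0.79570.
New p* = 0.769 − e/c = 0.769 − 0.07400/0.89118 = 0.68596.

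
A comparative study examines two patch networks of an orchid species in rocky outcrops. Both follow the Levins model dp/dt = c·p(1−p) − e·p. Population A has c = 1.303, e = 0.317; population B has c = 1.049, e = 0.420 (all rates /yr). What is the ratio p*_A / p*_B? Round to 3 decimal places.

1.262

A: p*_A = 1 − 0.317/1.303 = 0.7567.
B: p*_B = 1 − 0.420/1.049 = 0.5996.
p*_A / p*_B = 0.7567/0.5996 = 1.2620.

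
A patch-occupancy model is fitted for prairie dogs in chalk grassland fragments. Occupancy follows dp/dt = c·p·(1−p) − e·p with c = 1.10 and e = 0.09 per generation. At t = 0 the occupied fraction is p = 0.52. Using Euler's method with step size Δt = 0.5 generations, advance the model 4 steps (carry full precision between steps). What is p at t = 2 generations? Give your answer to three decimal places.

0.857

Update rule: p ← p + [c·p·(1−p) − e·p]·Δt with Δt = 0.5.
  1  |  dp/dt·Δt = +0.113880  |  p_1 = 0.633880
  2  |  dp/dt·Δt = +0.099117  |  p_2 = 0.732997
  3  |  dp/dt·Δt = +0.074657  |  p_3 = 0.807654
  4  |  dp/dt·Δt = +0.049097  |  p_4 = 0.856752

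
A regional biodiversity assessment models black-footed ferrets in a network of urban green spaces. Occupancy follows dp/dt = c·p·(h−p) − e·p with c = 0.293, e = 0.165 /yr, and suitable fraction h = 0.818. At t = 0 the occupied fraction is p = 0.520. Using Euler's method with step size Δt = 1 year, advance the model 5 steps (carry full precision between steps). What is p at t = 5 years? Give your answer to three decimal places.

0.385

Update rule: p ← p + [c·p·(h−p) − e·p]·Δt with Δt = 1.
p: 0.52000 → 0.47960  (Δp = -0.04040)
p: 0.47960 → 0.44802  (Δp = -0.03158)
p: 0.44802 → 0.42267  (Δp = -0.02536)
p: 0.42267 → 0.40188  (Δp = -0.02078)
p: 0.40188 → 0.38457  (Δp = -0.01731)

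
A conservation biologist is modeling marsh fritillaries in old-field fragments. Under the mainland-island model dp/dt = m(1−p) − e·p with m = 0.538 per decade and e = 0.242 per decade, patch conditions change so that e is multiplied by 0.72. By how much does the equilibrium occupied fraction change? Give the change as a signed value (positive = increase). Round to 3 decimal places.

Before: p* = 0.538/(0.538+0.242) = 0.6897.
After: m = 0.538, e = 0.17424; p* = 0.538/0.7122 = 0.7554.
Δp* = 0.7554 − 0.6897 = +0.0656.

0.066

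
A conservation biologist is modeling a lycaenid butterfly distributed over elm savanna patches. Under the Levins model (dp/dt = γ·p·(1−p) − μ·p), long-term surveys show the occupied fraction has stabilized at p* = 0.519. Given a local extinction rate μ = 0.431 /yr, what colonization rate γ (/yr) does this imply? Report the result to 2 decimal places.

0.90

At equilibrium γ(1−p*) = μ, so γ = μ/(1−p*).
γ = 0.431/(1 − 0.519) = 0.431/0.4810 = 0.8960.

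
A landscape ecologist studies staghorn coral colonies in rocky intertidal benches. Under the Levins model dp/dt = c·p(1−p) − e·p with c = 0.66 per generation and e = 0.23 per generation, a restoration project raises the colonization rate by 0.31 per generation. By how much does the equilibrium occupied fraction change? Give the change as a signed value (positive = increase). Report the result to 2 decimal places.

Before: p* = 1 − 0.23/0.66 = 0.6515.
After the change, c = 0.97, e = 0.23, so p* = 1 − 0.23/0.97 = 0.7629.
Δp* = 0.7629 − 0.6515 = +0.1114.

0.11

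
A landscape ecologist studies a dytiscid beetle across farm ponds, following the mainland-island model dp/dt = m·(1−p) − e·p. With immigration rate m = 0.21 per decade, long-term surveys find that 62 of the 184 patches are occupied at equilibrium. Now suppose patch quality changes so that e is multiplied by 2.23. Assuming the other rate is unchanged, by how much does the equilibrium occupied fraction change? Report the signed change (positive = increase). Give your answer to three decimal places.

-0.151

Observed p* = 62/184 = 0.33696.
Balance m(1−p*) = e·p* gives e = m(1−p*)/p* = 0.21×0.66304/0.33696 = 0.41322.
New p* = m/(m+e) = 0.21000/(0.21000+0.92148) = 0.18560.
Δp* = 0.18560 − 0.33696 = -0.15136.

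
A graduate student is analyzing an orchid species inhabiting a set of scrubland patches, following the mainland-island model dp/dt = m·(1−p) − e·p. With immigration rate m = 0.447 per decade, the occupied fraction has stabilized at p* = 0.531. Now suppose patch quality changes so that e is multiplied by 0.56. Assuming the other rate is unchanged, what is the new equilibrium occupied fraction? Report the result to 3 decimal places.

Balance m(1−p*) = e·p* gives e = m(1−p*)/p* = 0.447×0.46900/0.53100 = 0.39481.
New p* = m/(m+e) = 0.44700/(0.44700+0.22109) = 0.66907.

0.669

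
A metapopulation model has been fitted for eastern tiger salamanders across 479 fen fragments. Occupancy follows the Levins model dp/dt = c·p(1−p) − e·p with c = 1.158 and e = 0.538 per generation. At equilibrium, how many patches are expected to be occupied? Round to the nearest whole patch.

256

p* = 1 − e/c = 1 − 0.538/1.158 = 0.5354.
Expected occupied patches = N × p* = 479 × 0.5354 = 256.46 ≈ 256.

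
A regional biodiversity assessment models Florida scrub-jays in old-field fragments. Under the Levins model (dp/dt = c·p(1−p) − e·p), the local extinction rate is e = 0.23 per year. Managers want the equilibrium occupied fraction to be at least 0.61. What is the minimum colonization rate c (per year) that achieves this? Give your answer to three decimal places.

0.590

p* = 1 − e/c ≥ 0.61 requires e/c ≤ 0.3900, i.e. c ≥ e/0.3900.
c_min = 0.23/0.3900 = 0.5897.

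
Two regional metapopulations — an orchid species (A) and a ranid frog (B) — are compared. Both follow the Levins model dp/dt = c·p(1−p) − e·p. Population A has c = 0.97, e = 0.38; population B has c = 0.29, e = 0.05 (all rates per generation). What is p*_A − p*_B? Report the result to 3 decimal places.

-0.219

A: p*_A = 1 − 0.38/0.97 = 0.6082.
B: p*_B = 1 − 0.05/0.29 = 0.8276.
p*_A − p*_B = 0.6082 − 0.8276 = -0.2193.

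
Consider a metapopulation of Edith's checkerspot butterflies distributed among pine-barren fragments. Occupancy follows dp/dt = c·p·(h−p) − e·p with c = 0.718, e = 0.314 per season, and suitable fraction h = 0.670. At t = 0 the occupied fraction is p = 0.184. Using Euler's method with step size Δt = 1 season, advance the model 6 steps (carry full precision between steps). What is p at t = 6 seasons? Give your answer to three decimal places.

Update rule: p ← p + [c·p·(h−p) − e·p]·Δt with Δt = 1.
step 1: Δp = +0.00643, p = 0.19043
step 2: Δp = +0.00578, p = 0.19621
step 3: Δp = +0.00514, p = 0.20134
step 4: Δp = +0.00453, p = 0.20587
step 5: Δp = +0.00396, p = 0.20983
step 6: Δp = +0.00344, p = 0.21328

0.213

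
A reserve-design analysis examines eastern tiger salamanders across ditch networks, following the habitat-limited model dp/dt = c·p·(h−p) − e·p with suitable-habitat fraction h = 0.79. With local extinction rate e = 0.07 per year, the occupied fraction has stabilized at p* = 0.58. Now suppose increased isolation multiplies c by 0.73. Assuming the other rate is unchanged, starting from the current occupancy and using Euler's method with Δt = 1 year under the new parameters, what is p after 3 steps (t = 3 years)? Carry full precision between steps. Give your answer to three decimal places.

0.552

Balance c(h−p*) = e gives c = e/(0.79 − 0.58000) = 0.07/0.21000 = 0.33333.
Starting from p₀ = 0.58000; update p ← p + (dp/dt)·Δt with the new parameters.
p: 0.58000 → 0.56904  (Δp = -0.01096)
p: 0.56904 → 0.55980  (Δp = -0.00924)
p: 0.55980 → 0.55197  (Δp = -0.00783)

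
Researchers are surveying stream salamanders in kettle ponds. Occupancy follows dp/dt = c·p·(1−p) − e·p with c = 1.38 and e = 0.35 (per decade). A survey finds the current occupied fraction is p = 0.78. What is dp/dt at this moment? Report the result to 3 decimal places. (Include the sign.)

Colonization term: c·p·(1−p) = 1.38×0.78×0.2200 = 0.23681.
Extinction term: e·p = 0.27300.
dp/dt = 0.23681 − 0.27300 = -0.03619.

-0.036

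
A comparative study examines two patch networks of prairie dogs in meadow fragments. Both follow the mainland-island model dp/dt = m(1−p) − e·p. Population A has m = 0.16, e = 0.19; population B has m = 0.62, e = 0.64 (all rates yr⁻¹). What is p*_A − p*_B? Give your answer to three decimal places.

-0.035

A: p*_A = m/(m+e) = 0.16/0.3500 = 0.4571.
B: p*_B = 0.62/1.2600 = 0.4921.
p*_A − p*_B = 0.4571 − 0.4921 = -0.0349.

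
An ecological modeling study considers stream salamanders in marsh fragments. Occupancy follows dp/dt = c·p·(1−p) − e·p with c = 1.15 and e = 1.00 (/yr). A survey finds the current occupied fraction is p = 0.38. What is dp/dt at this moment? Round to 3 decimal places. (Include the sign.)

Colonization term: c·p·(1−p) = 1.15×0.38×0.6200 = 0.27094.
Extinction term: e·p = 0.38000.
dp/dt = 0.27094 − 0.38000 = -0.10906.

-0.109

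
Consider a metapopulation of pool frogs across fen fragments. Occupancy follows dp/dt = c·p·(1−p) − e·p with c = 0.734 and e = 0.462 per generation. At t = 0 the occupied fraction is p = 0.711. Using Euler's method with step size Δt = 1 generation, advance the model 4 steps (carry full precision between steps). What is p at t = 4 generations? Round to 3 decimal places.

0.415

Update rule: p ← p + [c·p·(1−p) − e·p]·Δt with Δt = 1.
t = 1: p = 0.71100 + (-0.17766) = 0.53334
t = 2: p = 0.53334 + (-0.06372) = 0.46962
t = 3: p = 0.46962 + (-0.03414) = 0.43548
t = 4: p = 0.43548 + (-0.02075) = 0.41473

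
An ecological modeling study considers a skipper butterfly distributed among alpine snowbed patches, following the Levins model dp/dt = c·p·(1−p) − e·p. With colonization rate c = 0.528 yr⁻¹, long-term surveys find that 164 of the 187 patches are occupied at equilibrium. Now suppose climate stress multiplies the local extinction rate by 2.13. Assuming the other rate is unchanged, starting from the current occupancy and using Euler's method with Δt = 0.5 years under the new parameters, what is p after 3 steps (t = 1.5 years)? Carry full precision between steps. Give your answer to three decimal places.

Observed p* = 164/187 = 0.87701.
Balance c(1−p*) = e gives e = 0.528×(1 − 0.87701) = 0.06494.
Starting from p₀ = 0.87701; update p ← p + (dp/dt)·Δt with the new parameters.
p: 0.87701 → 0.84483  (Δp = -0.03218)
p: 0.84483 → 0.82101  (Δp = -0.02382)
p: 0.82101 → 0.80302  (Δp = -0.01799)

0.803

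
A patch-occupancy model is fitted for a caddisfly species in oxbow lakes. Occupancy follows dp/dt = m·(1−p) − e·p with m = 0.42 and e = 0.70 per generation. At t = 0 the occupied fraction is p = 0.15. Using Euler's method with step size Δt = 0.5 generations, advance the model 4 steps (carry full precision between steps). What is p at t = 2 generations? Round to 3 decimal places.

Update rule: p ← p + [m·(1−p) − e·p]·Δt with Δt = 0.5.
  1  |  dp/dt·Δt = +0.126000  |  p_1 = 0.276000
  2  |  dp/dt·Δt = +0.055440  |  p_2 = 0.331440
  3  |  dp/dt·Δt = +0.024394  |  p_3 = 0.355834
  4  |  dp/dt·Δt = +0.010733  |  p_4 = 0.366567

0.367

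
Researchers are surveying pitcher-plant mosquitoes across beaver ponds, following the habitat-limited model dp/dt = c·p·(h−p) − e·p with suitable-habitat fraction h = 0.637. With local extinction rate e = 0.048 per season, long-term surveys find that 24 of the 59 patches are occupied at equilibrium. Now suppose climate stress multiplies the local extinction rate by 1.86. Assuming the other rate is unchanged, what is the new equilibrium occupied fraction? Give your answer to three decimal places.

Observed p* = 24/59 = 0.40678.
Balance c(h−p*) = e gives c = e/(0.637 − 0.40678) = 0.048/0.23022 = 0.20850.
New p* = 0.637 − e/c = 0.637 − 0.08928/0.20850 = 0.20880.

0.209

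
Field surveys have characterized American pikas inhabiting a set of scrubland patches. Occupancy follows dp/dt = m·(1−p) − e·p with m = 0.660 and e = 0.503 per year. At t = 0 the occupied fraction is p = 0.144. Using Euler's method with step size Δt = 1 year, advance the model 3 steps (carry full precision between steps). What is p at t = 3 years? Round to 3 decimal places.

0.569

Update rule: p ← p + [m·(1−p) − e·p]·Δt with Δt = 1.
step 1: Δp = +0.49253, p = 0.63653
step 2: Δp = -0.08028, p = 0.55625
step 3: Δp = +0.01309, p = 0.56933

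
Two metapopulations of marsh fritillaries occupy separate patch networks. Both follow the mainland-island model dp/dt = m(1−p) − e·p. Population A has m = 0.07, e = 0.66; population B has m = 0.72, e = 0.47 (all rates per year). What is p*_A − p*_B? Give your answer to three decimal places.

-0.509

A: p*_A = m/(m+e) = 0.07/0.7300 = 0.0959.
B: p*_B = 0.72/1.1900 = 0.6050.
p*_A − p*_B = 0.0959 − 0.6050 = -0.5092.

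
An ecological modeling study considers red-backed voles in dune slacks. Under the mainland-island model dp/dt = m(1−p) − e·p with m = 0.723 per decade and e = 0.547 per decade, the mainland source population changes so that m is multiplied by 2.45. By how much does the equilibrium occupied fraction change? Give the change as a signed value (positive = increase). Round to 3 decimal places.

Before: p* = 0.723/(0.723+0.547) = 0.5693.
After: m = 1.77135, e = 0.547; p* = 1.77135/2.3184 = 0.7641.
Δp* = 0.7641 − 0.5693 = +0.1948.

0.195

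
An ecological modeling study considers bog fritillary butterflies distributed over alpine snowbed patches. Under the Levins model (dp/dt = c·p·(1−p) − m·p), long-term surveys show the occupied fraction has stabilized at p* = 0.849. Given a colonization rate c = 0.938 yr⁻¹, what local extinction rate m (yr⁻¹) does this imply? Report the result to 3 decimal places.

At equilibrium c(1−p*) = m.
m = 0.938 × (1 − 0.849) = 0.938 × 0.1510 = 0.1416.

0.142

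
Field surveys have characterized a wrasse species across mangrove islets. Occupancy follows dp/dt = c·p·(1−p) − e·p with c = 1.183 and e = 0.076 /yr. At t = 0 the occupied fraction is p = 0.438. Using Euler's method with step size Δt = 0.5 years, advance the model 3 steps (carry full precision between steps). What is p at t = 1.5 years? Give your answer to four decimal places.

Update rule: p ← p + [c·p·(1−p) − e·p]·Δt with Δt = 0.5.
step 1: Δp = +0.12896, p = 0.56696
step 2: Δp = +0.12368, p = 0.69064
step 3: Δp = +0.10013, p = 0.79077

0.7908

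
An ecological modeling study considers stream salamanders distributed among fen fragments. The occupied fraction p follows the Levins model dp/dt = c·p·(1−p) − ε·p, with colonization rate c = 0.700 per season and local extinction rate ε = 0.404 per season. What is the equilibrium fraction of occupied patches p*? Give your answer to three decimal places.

At equilibrium, colonization balances extinction: c·p*·(1−p*) = ε·p*.
So p* = 1 − ε/c = 1 − 0.404/0.700 = 1 − 0.5771 = 0.4229.

0.423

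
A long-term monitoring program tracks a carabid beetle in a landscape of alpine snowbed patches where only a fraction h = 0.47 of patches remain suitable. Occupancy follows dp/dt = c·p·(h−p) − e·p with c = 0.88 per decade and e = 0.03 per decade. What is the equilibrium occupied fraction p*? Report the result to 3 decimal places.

0.436

Setting dp/dt = 0 and dividing by p* gives c·(h−p*) = e.
So p* = h − e/c = 0.47 − 0.03/0.88 = 0.47 − 0.0341 = 0.4359.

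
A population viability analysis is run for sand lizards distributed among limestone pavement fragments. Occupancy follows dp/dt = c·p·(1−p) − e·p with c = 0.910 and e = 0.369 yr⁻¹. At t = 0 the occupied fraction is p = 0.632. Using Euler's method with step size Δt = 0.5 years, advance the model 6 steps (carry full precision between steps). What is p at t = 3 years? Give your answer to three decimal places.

Update rule: p ← p + [c·p·(1−p) − e·p]·Δt with Δt = 0.5.
  1  |  dp/dt·Δt = -0.010782  |  p_1 = 0.621218
  2  |  dp/dt·Δt = -0.007550  |  p_2 = 0.613668
  3  |  dp/dt·Δt = -0.005350  |  p_3 = 0.608317
  4  |  dp/dt·Δt = -0.003823  |  p_4 = 0.604494
  5  |  dp/dt·Δt = -0.002747  |  p_5 = 0.601747
  6  |  dp/dt·Δt = -0.001983  |  p_6 = 0.599764

0.600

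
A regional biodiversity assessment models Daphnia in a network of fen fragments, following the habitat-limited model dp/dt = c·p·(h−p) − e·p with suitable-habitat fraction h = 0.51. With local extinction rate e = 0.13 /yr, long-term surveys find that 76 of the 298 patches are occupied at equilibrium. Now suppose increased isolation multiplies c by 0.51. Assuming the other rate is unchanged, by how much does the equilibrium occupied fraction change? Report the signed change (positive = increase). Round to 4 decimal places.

-0.2450

Observed p* = 76/298 = 0.25503.
Balance c(h−p*) = e gives c = e/(0.51 − 0.25503) = 0.13/0.25497 = 0.50986.
New p* = 0.51 − e/c = 0.51 − 0.13000/0.26003 = 0.01006.
Δp* = 0.01006 − 0.25503 = -0.24497.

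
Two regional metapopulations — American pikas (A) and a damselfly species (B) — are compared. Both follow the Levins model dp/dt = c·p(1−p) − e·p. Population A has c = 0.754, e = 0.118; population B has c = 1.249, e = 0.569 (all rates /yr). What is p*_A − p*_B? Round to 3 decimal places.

0.299

A: p*_A = 1 − 0.118/0.754 = 0.8435.
B: p*_B = 1 − 0.569/1.249 = 0.5444.
p*_A − p*_B = 0.8435 − 0.5444 = 0.2991.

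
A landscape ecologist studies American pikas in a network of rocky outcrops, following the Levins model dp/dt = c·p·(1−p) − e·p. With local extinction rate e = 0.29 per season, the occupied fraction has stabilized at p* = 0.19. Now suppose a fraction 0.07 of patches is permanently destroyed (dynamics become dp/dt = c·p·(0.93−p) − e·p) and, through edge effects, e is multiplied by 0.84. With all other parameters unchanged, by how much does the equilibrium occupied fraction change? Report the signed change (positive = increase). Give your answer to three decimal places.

Balance c(1−p*) = e gives c = e/(1 − 0.19000) = 0.29/0.81000 = 0.35802.
New p* = 0.93 − e/c = 0.93 − 0.24360/0.35802 = 0.24959.
Δp* = 0.24959 − 0.19000 = +0.05959.

0.060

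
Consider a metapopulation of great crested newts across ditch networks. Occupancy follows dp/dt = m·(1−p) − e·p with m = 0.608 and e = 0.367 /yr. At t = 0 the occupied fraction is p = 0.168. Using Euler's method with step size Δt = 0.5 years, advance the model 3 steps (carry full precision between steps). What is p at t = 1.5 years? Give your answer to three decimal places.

0.562

Update rule: p ← p + [m·(1−p) − e·p]·Δt with Δt = 0.5.
  1  |  dp/dt·Δt = +0.222100  |  p_1 = 0.390100
  2  |  dp/dt·Δt = +0.113826  |  p_2 = 0.503926
  3  |  dp/dt·Δt = +0.058336  |  p_3 = 0.562262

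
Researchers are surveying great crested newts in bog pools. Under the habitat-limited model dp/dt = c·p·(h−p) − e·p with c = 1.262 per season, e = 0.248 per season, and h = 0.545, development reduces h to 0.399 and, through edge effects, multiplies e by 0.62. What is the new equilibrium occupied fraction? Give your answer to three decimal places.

0.277

Before: p* = h − e/c = 0.545 − 0.248/1.262 = 0.545 − 0.1965 = 0.3485.
After: c = 1.262, e = 0.15376, h = 0.399; p* = 0.399 − 0.15376/1.262 = 0.2772.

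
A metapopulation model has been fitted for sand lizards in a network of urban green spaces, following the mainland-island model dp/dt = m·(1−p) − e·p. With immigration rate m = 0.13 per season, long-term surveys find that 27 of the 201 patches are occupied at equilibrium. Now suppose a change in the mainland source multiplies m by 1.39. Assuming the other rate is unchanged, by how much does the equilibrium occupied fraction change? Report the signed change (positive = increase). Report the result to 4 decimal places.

Observed p* = 27/201 = 0.13433.
Balance m(1−p*) = e·p* gives e = m(1−p*)/p* = 0.13×0.86567/0.13433 = 0.83777.
New p* = m/(m+e) = 0.18070/(0.18070+0.83777) = 0.17742.
Δp* = 0.17742 − 0.13433 = +0.04309.

0.0431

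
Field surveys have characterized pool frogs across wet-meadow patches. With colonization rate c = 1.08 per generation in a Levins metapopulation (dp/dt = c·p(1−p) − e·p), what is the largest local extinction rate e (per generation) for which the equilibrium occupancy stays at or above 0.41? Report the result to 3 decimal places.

0.637

1 − e/c ≥ 0.41 ⇒ e ≤ c(1 − 0.41) = 1.08 × 0.5900.
e_max = 0.6372.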